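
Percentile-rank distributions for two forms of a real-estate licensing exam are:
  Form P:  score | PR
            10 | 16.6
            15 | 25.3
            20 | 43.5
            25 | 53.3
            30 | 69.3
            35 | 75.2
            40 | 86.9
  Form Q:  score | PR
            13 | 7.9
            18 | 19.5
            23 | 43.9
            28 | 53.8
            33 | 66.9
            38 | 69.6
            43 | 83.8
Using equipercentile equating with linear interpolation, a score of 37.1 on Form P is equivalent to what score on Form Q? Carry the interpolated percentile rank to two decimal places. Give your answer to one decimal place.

41.7

PR of 37.1 on Form P: 75.2 + (37.1 − 35)/(40 − 35) × (86.9 − 75.2) = 80.11
On Form Q, PR 80.11 falls between score 38 (PR 69.6) and 43 (PR 83.8).
Interpolate: 38 + (80.11 − 69.6)/(83.8 − 69.6) × (43 − 38) = 41.7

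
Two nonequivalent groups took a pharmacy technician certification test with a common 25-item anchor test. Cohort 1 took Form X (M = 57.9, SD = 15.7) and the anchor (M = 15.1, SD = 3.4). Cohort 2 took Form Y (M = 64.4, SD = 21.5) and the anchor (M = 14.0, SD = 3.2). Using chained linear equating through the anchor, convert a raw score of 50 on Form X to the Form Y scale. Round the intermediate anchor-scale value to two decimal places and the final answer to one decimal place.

60.3

Form X → anchor (Cohort 1): v = (3.4/15.7)(50 − 57.9) + 15.1 = 13.39
anchor → Form Y (Cohort 2): y = (21.5/3.2)(13.39 − 14.0) + 64.4 = 60.3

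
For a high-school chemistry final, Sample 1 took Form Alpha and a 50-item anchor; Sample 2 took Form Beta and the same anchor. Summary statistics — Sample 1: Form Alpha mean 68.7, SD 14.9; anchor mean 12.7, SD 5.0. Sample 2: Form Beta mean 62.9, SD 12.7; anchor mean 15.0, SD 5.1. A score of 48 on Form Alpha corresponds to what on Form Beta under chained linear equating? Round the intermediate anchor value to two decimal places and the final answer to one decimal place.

Form Alpha → anchor (Sample 1): v = (5.0/14.9)(48 − 68.7) + 12.7 = 5.75
anchor → Form Beta (Sample 2): y = (12.7/5.1)(5.75 − 15.0) + 62.9 = 39.9

39.9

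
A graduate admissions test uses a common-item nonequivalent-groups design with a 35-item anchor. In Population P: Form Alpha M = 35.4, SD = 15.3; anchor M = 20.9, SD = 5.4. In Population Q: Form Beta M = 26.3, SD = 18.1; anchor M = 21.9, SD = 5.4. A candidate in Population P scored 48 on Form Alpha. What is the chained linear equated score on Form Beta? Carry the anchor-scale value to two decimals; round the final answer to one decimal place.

37.9

Form Alpha → anchor (Population P): v = (5.4/15.3)(48 − 35.4) + 20.9 = 25.35
anchor → Form Beta (Population Q): y = (18.1/5.4)(25.35 − 21.9) + 26.3 = 37.9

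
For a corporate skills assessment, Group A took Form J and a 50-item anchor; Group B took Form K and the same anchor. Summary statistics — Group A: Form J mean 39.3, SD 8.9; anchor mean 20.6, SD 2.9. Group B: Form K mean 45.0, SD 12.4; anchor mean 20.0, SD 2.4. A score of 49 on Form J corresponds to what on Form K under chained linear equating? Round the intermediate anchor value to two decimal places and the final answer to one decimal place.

64.4

Form J → anchor (Group A): v = (2.9/8.9)(49 − 39.3) + 20.6 = 23.76
anchor → Form K (Group B): y = (12.4/2.4)(23.76 − 20.0) + 45.0 = 64.4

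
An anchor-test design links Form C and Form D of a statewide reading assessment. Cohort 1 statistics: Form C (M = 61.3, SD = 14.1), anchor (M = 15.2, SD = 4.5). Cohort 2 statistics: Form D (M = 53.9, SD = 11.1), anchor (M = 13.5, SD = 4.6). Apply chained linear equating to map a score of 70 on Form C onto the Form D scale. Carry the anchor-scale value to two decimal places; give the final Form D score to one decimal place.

64.7

Form C → anchor (Cohort 1): v = (4.5/14.1)(70 − 61.3) + 15.2 = 17.98
anchor → Form D (Cohort 2): y = (11.1/4.6)(17.98 − 13.5) + 53.9 = 64.7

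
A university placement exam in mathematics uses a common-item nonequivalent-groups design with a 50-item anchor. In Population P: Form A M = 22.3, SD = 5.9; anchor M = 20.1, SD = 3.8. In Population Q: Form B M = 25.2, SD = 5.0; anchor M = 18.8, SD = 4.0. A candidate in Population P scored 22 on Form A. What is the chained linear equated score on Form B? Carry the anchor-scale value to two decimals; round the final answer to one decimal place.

26.6

Form A → anchor (Population P): v = (3.8/5.9)(22 − 22.3) + 20.1 = 19.91
anchor → Form B (Population Q): y = (5.0/4.0)(19.91 − 18.8) + 25.2 = 26.6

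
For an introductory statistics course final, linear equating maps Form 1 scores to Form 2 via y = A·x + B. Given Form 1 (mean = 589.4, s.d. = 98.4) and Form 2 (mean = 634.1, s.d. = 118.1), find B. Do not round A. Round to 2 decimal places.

-73.30

A = SD_Y / SD_X = 118.1 / 98.4 = 1.200203
B = M_Y − A·M_X = 634.1 − 1.200203 × 589.4 = -73.30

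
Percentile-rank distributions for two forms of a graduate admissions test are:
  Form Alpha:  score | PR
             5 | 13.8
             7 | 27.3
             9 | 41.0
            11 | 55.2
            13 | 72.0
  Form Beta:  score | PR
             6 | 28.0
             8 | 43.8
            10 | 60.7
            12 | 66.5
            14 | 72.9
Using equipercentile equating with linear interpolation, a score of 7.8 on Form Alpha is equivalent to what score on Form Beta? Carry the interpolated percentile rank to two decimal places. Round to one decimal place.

6.6

PR of 7.8 on Form Alpha: 27.3 + (7.8 − 7)/(9 − 7) × (41.0 − 27.3) = 32.78
On Form Beta, PR 32.78 falls between score 6 (PR 28.0) and 8 (PR 43.8).
Interpolate: 6 + (32.78 − 28.0)/(43.8 − 28.0) × (8 − 6) = 6.6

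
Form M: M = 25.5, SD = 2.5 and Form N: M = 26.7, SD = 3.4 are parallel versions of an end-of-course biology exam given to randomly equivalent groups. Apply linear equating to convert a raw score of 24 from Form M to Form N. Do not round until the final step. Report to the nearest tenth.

Linear equating: y = (SD_Y/SD_X)(x − M_X) + M_Y
y = (3.4/2.5)(24 − 25.5) + 26.7
y = 1.360000 × -1.5 + 26.7 = -2.0400 + 26.7 = 24.7

24.7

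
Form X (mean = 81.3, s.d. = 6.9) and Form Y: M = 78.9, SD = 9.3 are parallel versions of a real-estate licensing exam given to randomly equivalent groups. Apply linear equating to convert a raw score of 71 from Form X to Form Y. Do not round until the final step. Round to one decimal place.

65.0

Linear equating: y = (SD_Y/SD_X)(x − M_X) + M_Y
y = (9.3/6.9)(71 − 81.3) + 78.9
y = 1.347826 × -10.3 + 78.9 = -13.8826 + 78.9 = 65.0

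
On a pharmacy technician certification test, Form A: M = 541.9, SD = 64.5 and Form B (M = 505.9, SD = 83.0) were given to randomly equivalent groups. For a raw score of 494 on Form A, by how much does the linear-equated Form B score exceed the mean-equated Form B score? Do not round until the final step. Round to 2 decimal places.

Mean-equated: 494 + (505.9 − 541.9) = 458.00
Linear-equated: (83.0/64.5)(494 − 541.9) + 505.9 = 444.261
Difference = 444.261 − 458.00 = -13.74

-13.74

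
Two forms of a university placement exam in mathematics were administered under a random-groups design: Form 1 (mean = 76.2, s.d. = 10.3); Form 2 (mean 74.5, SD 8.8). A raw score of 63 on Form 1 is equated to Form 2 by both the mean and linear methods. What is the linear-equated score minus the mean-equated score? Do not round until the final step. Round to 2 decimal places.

Mean-equated: 63 + (74.5 − 76.2) = 61.30
Linear-equated: (8.8/10.3)(63 − 76.2) + 74.5 = 63.222
Difference = 63.222 − 61.30 = 1.92

1.92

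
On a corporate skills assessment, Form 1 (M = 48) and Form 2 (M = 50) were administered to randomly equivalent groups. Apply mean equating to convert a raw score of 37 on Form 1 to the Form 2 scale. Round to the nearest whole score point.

Mean equating: y = x + (M_Y − M_X) = 37 + (50 − 48) = 39

39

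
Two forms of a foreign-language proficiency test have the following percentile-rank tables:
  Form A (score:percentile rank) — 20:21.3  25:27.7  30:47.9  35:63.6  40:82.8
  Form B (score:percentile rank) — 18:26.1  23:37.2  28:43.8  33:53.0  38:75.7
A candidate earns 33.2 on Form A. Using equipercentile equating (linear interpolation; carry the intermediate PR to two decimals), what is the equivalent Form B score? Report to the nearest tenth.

PR of 33.2 on Form A: 47.9 + (33.2 − 30)/(35 − 30) × (63.6 − 47.9) = 57.95
On Form B, PR 57.95 falls between score 33 (PR 53.0) and 38 (PR 75.7).
Interpolate: 33 + (57.95 − 53.0)/(75.7 − 53.0) × (38 − 33) = 34.1

34.1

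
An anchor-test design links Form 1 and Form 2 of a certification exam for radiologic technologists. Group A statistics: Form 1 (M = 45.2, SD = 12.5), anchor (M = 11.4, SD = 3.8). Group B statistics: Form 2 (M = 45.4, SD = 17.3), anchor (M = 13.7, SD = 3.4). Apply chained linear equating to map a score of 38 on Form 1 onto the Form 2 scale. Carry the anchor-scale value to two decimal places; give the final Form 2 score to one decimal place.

22.6

Form 1 → anchor (Group A): v = (3.8/12.5)(38 − 45.2) + 11.4 = 9.21
anchor → Form 2 (Group B): y = (17.3/3.4)(9.21 − 13.7) + 45.4 = 22.6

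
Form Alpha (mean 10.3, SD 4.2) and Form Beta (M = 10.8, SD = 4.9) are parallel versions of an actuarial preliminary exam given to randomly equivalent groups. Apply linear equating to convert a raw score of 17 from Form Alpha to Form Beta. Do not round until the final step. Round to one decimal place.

18.6

Linear equating: y = (SD_Y/SD_X)(x − M_X) + M_Y
y = (4.9/4.2)(17 − 10.3) + 10.8
y = 1.166667 × 6.7 + 10.8 = 7.8167 + 10.8 = 18.6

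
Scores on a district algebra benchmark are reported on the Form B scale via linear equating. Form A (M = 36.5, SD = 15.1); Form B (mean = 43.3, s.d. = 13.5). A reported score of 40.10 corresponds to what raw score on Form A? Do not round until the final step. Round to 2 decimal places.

Invert y = (SD_Y/SD_X)(x − M_X) + M_Y:
x = (SD_X/SD_Y)(y − M_Y) + M_X = (15.1/13.5)(40.10 − 43.3) + 36.5
x = 1.118519 × -3.200 + 36.5 = 32.92

32.92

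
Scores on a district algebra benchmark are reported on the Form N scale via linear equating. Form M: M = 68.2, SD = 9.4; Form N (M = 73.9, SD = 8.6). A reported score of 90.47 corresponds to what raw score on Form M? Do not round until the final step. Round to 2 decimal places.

Invert y = (SD_Y/SD_X)(x − M_X) + M_Y:
x = (SD_X/SD_Y)(y − M_Y) + M_X = (9.4/8.6)(90.47 − 73.9) + 68.2
x = 1.093023 × 16.570 + 68.2 = 86.31

86.31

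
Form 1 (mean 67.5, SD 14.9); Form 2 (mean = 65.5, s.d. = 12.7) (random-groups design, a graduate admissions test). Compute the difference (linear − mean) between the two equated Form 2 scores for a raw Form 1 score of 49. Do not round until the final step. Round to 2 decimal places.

2.73

Mean-equated: 49 + (65.5 − 67.5) = 47.00
Linear-equated: (12.7/14.9)(49 − 67.5) + 65.5 = 49.732
Difference = 49.732 − 47.00 = 2.73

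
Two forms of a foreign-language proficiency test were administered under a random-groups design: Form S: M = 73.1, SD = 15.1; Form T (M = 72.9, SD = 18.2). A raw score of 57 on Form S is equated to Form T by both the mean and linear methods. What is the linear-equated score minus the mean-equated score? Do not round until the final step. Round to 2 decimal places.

Mean-equated: 57 + (72.9 − 73.1) = 56.80
Linear-equated: (18.2/15.1)(57 − 73.1) + 72.9 = 53.495
Difference = 53.495 − 56.80 = -3.31

-3.31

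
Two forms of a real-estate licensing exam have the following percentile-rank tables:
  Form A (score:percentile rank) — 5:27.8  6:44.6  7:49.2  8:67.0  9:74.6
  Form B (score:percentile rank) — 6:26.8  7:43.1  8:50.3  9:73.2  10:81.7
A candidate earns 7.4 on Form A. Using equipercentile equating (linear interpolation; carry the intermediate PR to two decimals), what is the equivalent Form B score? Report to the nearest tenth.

PR of 7.4 on Form A: 49.2 + (7.4 − 7)/(8 − 7) × (67.0 − 49.2) = 56.32
On Form B, PR 56.32 falls between score 8 (PR 50.3) and 9 (PR 73.2).
Interpolate: 8 + (56.32 − 50.3)/(73.2 − 50.3) × (9 − 8) = 8.3

8.3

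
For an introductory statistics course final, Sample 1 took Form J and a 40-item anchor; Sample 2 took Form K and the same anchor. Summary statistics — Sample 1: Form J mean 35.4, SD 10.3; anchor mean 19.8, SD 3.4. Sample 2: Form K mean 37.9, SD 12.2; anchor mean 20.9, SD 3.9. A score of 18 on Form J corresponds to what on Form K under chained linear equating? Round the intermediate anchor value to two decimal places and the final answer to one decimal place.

Form J → anchor (Sample 1): v = (3.4/10.3)(18 − 35.4) + 19.8 = 14.06
anchor → Form K (Sample 2): y = (12.2/3.9)(14.06 − 20.9) + 37.9 = 16.5

16.5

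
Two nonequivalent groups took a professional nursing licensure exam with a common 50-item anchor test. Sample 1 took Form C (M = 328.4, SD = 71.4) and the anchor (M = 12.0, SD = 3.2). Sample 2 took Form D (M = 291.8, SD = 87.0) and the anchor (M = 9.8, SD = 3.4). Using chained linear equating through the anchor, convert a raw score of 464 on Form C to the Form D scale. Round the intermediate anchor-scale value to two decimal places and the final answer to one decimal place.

503.7

Form C → anchor (Sample 1): v = (3.2/71.4)(464 − 328.4) + 12.0 = 18.08
anchor → Form D (Sample 2): y = (87.0/3.4)(18.08 − 9.8) + 291.8 = 503.7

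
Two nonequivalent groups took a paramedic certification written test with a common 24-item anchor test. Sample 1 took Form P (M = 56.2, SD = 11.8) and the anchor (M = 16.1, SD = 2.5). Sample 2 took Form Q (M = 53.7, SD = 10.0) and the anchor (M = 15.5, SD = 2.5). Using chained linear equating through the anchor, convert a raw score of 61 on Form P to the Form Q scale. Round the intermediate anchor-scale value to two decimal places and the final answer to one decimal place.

Form P → anchor (Sample 1): v = (2.5/11.8)(61 − 56.2) + 16.1 = 17.12
anchor → Form Q (Sample 2): y = (10.0/2.5)(17.12 − 15.5) + 53.7 = 60.2

60.2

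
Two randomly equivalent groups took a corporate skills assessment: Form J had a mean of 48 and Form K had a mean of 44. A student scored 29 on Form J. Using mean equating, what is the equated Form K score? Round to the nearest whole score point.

25

Mean equating: y = x + (M_Y − M_X) = 29 + (44 − 48) = 25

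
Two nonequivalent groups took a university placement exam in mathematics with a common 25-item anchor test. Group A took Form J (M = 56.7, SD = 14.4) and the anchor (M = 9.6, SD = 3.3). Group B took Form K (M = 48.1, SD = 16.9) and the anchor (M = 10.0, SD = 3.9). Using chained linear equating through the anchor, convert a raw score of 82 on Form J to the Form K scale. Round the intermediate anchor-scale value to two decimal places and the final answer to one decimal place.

Form J → anchor (Group A): v = (3.3/14.4)(82 − 56.7) + 9.6 = 15.40
anchor → Form K (Group B): y = (16.9/3.9)(15.40 − 10.0) + 48.1 = 71.5

71.5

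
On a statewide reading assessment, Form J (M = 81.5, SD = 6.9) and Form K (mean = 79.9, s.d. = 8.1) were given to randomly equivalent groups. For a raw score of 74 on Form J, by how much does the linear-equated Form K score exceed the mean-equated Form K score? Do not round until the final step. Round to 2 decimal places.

-1.30

Mean-equated: 74 + (79.9 − 81.5) = 72.40
Linear-equated: (8.1/6.9)(74 − 81.5) + 79.9 = 71.096
Difference = 71.096 − 72.40 = -1.30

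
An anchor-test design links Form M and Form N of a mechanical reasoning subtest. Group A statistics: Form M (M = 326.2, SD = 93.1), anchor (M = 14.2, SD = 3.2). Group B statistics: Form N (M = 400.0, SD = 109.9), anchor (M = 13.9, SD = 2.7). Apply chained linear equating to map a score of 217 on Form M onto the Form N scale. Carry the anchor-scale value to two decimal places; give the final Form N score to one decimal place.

Form M → anchor (Group A): v = (3.2/93.1)(217 − 326.2) + 14.2 = 10.45
anchor → Form N (Group B): y = (109.9/2.7)(10.45 − 13.9) + 400.0 = 259.6

259.6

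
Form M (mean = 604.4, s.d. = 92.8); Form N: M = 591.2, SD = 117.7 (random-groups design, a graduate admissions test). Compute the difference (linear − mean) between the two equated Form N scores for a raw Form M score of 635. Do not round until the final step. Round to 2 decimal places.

Mean-equated: 635 + (591.2 − 604.4) = 621.80
Linear-equated: (117.7/92.8)(635 − 604.4) + 591.2 = 630.011
Difference = 630.011 − 621.80 = 8.21

8.21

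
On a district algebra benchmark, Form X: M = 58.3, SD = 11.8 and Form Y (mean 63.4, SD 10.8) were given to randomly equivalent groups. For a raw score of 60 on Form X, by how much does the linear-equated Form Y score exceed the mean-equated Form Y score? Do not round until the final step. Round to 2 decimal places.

-0.14

Mean-equated: 60 + (63.4 − 58.3) = 65.10
Linear-equated: (10.8/11.8)(60 − 58.3) + 63.4 = 64.956
Difference = 64.956 − 65.10 = -0.14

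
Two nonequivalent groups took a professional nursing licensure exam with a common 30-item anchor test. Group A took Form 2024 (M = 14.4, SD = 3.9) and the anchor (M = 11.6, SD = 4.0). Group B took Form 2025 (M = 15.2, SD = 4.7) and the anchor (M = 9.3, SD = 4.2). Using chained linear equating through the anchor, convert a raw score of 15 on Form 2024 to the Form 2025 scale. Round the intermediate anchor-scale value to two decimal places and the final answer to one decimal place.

Form 2024 → anchor (Group A): v = (4.0/3.9)(15 − 14.4) + 11.6 = 12.22
anchor → Form 2025 (Group B): y = (4.7/4.2)(12.22 − 9.3) + 15.2 = 18.5

18.5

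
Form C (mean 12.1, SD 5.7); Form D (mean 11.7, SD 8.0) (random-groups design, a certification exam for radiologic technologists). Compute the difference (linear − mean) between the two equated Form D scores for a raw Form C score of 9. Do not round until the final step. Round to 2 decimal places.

Mean-equated: 9 + (11.7 − 12.1) = 8.60
Linear-equated: (8.0/5.7)(9 − 12.1) + 11.7 = 7.349
Difference = 7.349 − 8.60 = -1.25

-1.25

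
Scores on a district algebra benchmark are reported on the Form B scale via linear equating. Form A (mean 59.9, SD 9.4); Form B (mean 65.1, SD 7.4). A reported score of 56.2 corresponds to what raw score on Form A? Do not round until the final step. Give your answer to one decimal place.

48.6

Invert y = (SD_Y/SD_X)(x − M_X) + M_Y:
x = (SD_X/SD_Y)(y − M_Y) + M_X = (9.4/7.4)(56.2 − 65.1) + 59.9
x = 1.270270 × -8.900 + 59.9 = 48.6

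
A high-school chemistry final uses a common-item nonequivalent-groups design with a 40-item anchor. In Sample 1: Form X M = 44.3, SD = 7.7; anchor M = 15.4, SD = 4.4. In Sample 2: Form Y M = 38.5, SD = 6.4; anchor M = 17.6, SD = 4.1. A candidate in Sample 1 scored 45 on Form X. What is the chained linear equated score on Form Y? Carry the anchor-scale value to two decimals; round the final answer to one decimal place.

Form X → anchor (Sample 1): v = (4.4/7.7)(45 − 44.3) + 15.4 = 15.80
anchor → Form Y (Sample 2): y = (6.4/4.1)(15.80 − 17.6) + 38.5 = 35.7

35.7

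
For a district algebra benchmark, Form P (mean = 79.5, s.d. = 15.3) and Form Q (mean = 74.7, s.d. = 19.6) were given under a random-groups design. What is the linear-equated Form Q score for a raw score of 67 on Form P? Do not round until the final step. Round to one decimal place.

Linear equating: y = (SD_Y/SD_X)(x − M_X) + M_Y
y = (19.6/15.3)(67 − 79.5) + 74.7
y = 1.281046 × -12.5 + 74.7 = -16.0131 + 74.7 = 58.7

58.7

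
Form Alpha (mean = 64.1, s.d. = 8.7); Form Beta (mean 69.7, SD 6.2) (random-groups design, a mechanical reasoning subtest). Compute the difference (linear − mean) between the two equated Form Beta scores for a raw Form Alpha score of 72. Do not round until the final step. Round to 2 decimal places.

Mean-equated: 72 + (69.7 − 64.1) = 77.60
Linear-equated: (6.2/8.7)(72 − 64.1) + 69.7 = 75.330
Difference = 75.330 − 77.60 = -2.27

-2.27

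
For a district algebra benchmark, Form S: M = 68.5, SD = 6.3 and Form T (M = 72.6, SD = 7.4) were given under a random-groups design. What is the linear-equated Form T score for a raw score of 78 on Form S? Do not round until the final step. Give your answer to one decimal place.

Linear equating: y = (SD_Y/SD_X)(x − M_X) + M_Y
y = (7.4/6.3)(78 − 68.5) + 72.6
y = 1.174603 × 9.5 + 72.6 = 11.1587 + 72.6 = 83.8

83.8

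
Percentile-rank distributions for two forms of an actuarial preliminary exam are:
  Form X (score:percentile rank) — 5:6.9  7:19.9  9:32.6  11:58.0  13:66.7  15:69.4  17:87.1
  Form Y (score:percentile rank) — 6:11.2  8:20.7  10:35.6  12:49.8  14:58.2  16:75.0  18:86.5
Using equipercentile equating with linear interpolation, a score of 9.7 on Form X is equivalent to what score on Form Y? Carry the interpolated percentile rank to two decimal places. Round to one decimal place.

PR of 9.7 on Form X: 32.6 + (9.7 − 9)/(11 − 9) × (58.0 − 32.6) = 41.49
On Form Y, PR 41.49 falls between score 10 (PR 35.6) and 12 (PR 49.8).
Interpolate: 10 + (41.49 − 35.6)/(49.8 − 35.6) × (12 − 10) = 10.8

10.8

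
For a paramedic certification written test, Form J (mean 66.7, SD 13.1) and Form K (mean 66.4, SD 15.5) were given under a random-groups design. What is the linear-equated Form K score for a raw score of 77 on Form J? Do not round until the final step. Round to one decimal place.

Linear equating: y = (SD_Y/SD_X)(x − M_X) + M_Y
y = (15.5/13.1)(77 − 66.7) + 66.4
y = 1.183206 × 10.3 + 66.4 = 12.1870 + 66.4 = 78.6

78.6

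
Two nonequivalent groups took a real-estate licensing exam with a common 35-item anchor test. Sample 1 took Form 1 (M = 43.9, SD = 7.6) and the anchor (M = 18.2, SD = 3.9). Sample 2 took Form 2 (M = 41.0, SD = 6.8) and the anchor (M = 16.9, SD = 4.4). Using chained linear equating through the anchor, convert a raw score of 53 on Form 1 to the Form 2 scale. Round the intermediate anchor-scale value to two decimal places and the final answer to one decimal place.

Form 1 → anchor (Sample 1): v = (3.9/7.6)(53 − 43.9) + 18.2 = 22.87
anchor → Form 2 (Sample 2): y = (6.8/4.4)(22.87 − 16.9) + 41.0 = 50.2

50.2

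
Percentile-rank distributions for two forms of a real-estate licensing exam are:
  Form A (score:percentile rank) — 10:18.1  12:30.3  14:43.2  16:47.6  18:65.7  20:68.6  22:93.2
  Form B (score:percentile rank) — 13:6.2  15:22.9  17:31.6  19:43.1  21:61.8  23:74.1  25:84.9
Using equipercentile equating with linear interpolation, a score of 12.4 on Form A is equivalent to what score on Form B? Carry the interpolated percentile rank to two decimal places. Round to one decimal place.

PR of 12.4 on Form A: 30.3 + (12.4 − 12)/(14 − 12) × (43.2 − 30.3) = 32.88
On Form B, PR 32.88 falls between score 17 (PR 31.6) and 19 (PR 43.1).
Interpolate: 17 + (32.88 − 31.6)/(43.1 − 31.6) × (19 − 17) = 17.2

17.2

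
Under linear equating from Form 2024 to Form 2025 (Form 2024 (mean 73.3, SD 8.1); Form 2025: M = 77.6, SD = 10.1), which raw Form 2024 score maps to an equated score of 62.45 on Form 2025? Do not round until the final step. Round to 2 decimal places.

61.15

Invert y = (SD_Y/SD_X)(x − M_X) + M_Y:
x = (SD_X/SD_Y)(y − M_Y) + M_X = (8.1/10.1)(62.45 − 77.6) + 73.3
x = 0.801980 × -15.150 + 73.3 = 61.15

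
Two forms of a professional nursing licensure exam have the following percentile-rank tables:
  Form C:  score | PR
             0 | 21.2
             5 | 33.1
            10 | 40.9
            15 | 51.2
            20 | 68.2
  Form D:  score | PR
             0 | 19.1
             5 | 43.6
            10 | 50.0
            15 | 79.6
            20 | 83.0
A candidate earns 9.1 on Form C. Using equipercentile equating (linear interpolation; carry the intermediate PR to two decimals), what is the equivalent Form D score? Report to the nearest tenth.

PR of 9.1 on Form C: 33.1 + (9.1 − 5)/(10 − 5) × (40.9 − 33.1) = 39.50
On Form D, PR 39.50 falls between score 0 (PR 19.1) and 5 (PR 43.6).
Interpolate: 0 + (39.50 − 19.1)/(43.6 − 19.1) × (5 − 0) = 4.2

4.2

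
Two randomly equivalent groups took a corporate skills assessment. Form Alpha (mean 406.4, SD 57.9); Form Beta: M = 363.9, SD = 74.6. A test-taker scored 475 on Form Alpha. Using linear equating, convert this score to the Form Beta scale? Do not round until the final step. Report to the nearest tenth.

452.3

Linear equating: y = (SD_Y/SD_X)(x − M_X) + M_Y
y = (74.6/57.9)(475 − 406.4) + 363.9
y = 1.288428 × 68.6 + 363.9 = 88.3862 + 363.9 = 452.3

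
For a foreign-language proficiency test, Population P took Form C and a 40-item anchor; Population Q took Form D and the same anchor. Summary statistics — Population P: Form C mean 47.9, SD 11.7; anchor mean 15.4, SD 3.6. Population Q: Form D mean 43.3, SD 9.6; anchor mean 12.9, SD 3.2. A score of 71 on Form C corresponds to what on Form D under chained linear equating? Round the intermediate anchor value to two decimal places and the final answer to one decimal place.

Form C → anchor (Population P): v = (3.6/11.7)(71 − 47.9) + 15.4 = 22.51
anchor → Form D (Population Q): y = (9.6/3.2)(22.51 − 12.9) + 43.3 = 72.1

72.1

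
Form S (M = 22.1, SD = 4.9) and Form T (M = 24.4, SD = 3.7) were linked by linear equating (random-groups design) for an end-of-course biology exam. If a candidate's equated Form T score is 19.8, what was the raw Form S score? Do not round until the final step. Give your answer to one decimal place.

Invert y = (SD_Y/SD_X)(x − M_X) + M_Y:
x = (SD_X/SD_Y)(y − M_Y) + M_X = (4.9/3.7)(19.8 − 24.4) + 22.1
x = 1.324324 × -4.600 + 22.1 = 16.0

16.0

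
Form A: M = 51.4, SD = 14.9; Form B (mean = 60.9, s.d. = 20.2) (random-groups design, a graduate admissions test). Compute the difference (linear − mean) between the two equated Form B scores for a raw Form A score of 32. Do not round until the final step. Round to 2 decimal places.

-6.90

Mean-equated: 32 + (60.9 − 51.4) = 41.50
Linear-equated: (20.2/14.9)(32 − 51.4) + 60.9 = 34.599
Difference = 34.599 − 41.50 = -6.90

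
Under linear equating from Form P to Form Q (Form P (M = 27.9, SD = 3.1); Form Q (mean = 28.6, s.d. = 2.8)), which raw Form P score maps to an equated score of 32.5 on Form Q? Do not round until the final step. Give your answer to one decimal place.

Invert y = (SD_Y/SD_X)(x − M_X) + M_Y:
x = (SD_X/SD_Y)(y − M_Y) + M_X = (3.1/2.8)(32.5 − 28.6) + 27.9
x = 1.107143 × 3.900 + 27.9 = 32.2

32.2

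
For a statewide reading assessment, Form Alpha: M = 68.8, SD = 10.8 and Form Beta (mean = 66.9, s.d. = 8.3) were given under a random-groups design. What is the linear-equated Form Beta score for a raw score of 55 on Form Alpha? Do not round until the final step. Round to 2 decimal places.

56.29

Linear equating: y = (SD_Y/SD_X)(x − M_X) + M_Y
y = (8.3/10.8)(55 − 68.8) + 66.9
y = 0.768519 × -13.8 + 66.9 = -10.6056 + 66.9 = 56.29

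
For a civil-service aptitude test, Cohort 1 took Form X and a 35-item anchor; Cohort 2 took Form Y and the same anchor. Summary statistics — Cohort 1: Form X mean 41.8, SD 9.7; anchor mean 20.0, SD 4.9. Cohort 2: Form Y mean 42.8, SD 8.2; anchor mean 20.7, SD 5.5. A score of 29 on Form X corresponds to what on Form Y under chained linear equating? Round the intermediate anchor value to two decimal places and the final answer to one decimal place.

32.1

Form X → anchor (Cohort 1): v = (4.9/9.7)(29 − 41.8) + 20.0 = 13.53
anchor → Form Y (Cohort 2): y = (8.2/5.5)(13.53 − 20.7) + 42.8 = 32.1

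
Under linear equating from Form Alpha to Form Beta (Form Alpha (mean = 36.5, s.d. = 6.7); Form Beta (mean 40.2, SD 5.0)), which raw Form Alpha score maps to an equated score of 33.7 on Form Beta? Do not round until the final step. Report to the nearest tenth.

Invert y = (SD_Y/SD_X)(x − M_X) + M_Y:
x = (SD_X/SD_Y)(y − M_Y) + M_X = (6.7/5.0)(33.7 − 40.2) + 36.5
x = 1.340000 × -6.500 + 36.5 = 27.8

27.8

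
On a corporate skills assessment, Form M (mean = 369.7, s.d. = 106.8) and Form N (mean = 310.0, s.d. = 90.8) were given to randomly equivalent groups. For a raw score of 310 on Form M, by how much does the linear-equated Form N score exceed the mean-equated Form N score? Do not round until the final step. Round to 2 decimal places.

Mean-equated: 310 + (310.0 − 369.7) = 250.30
Linear-equated: (90.8/106.8)(310 − 369.7) + 310.0 = 259.244
Difference = 259.244 − 250.30 = 8.94

8.94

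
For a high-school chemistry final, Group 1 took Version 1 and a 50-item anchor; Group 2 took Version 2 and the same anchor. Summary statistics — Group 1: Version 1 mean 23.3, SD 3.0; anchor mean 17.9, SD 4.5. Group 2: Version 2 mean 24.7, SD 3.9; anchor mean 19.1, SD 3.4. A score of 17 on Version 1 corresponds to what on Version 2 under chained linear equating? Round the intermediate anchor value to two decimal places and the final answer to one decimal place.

12.5

Version 1 → anchor (Group 1): v = (4.5/3.0)(17 − 23.3) + 17.9 = 8.45
anchor → Version 2 (Group 2): y = (3.9/3.4)(8.45 − 19.1) + 24.7 = 12.5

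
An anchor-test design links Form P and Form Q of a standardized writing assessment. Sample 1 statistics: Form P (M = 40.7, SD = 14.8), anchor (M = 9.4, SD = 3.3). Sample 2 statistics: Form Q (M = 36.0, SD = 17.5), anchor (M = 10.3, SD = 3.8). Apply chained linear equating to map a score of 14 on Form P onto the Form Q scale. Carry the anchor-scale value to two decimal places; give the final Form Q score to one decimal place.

Form P → anchor (Sample 1): v = (3.3/14.8)(14 − 40.7) + 9.4 = 3.45
anchor → Form Q (Sample 2): y = (17.5/3.8)(3.45 − 10.3) + 36.0 = 4.5

4.5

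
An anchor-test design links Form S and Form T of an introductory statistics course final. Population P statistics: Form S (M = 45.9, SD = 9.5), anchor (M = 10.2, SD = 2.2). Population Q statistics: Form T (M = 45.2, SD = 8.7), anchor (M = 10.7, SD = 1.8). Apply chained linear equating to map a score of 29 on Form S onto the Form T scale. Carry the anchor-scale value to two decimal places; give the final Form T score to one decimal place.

Form S → anchor (Population P): v = (2.2/9.5)(29 − 45.9) + 10.2 = 6.29
anchor → Form T (Population Q): y = (8.7/1.8)(6.29 − 10.7) + 45.2 = 23.9

23.9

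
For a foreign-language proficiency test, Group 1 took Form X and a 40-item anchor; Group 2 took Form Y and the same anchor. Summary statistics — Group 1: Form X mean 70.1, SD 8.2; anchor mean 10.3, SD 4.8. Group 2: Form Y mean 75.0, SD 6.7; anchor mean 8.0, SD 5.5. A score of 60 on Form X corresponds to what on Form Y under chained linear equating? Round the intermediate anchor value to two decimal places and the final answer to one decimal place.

70.6

Form X → anchor (Group 1): v = (4.8/8.2)(60 − 70.1) + 10.3 = 4.39
anchor → Form Y (Group 2): y = (6.7/5.5)(4.39 − 8.0) + 75.0 = 70.6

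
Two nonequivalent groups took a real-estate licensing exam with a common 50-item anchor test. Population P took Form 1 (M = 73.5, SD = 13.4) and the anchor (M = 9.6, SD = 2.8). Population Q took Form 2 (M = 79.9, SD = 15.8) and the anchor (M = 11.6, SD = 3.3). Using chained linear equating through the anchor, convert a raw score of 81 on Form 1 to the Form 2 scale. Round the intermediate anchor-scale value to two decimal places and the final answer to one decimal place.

77.8

Form 1 → anchor (Population P): v = (2.8/13.4)(81 − 73.5) + 9.6 = 11.17
anchor → Form 2 (Population Q): y = (15.8/3.3)(11.17 − 11.6) + 79.9 = 77.8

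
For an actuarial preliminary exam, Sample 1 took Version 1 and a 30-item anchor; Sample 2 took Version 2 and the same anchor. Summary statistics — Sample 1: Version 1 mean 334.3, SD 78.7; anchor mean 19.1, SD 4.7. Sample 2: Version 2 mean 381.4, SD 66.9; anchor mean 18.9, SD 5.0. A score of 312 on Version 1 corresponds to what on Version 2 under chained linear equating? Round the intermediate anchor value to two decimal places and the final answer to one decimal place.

Version 1 → anchor (Sample 1): v = (4.7/78.7)(312 − 334.3) + 19.1 = 17.77
anchor → Version 2 (Sample 2): y = (66.9/5.0)(17.77 − 18.9) + 381.4 = 366.3

366.3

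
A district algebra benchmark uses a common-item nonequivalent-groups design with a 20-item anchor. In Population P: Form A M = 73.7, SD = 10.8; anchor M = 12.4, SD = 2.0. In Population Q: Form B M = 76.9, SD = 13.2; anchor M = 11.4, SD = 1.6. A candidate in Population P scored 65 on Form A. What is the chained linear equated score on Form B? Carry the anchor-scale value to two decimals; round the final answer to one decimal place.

Form A → anchor (Population P): v = (2.0/10.8)(65 − 73.7) + 12.4 = 10.79
anchor → Form B (Population Q): y = (13.2/1.6)(10.79 − 11.4) + 76.9 = 71.9

71.9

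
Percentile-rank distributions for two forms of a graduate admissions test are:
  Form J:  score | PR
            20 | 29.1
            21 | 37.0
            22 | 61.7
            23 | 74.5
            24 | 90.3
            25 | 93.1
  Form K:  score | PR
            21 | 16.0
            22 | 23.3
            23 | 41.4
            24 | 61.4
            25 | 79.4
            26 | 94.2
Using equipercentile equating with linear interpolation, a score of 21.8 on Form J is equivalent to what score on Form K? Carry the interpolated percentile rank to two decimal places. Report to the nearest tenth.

23.8

PR of 21.8 on Form J: 37.0 + (21.8 − 21)/(22 − 21) × (61.7 − 37.0) = 56.76
On Form K, PR 56.76 falls between score 23 (PR 41.4) and 24 (PR 61.4).
Interpolate: 23 + (56.76 − 41.4)/(61.4 − 41.4) × (24 − 23) = 23.8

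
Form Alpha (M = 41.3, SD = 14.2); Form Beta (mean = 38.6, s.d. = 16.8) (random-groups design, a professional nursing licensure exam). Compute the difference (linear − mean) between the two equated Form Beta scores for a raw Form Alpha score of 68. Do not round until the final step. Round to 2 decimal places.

4.89

Mean-equated: 68 + (38.6 − 41.3) = 65.30
Linear-equated: (16.8/14.2)(68 − 41.3) + 38.6 = 70.189
Difference = 70.189 − 65.30 = 4.89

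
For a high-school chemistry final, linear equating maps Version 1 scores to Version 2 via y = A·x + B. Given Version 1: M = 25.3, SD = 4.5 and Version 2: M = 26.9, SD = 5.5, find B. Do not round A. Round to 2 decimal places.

-4.02

A = SD_Y / SD_X = 5.5 / 4.5 = 1.222222
B = M_Y − A·M_X = 26.9 − 1.222222 × 25.3 = -4.02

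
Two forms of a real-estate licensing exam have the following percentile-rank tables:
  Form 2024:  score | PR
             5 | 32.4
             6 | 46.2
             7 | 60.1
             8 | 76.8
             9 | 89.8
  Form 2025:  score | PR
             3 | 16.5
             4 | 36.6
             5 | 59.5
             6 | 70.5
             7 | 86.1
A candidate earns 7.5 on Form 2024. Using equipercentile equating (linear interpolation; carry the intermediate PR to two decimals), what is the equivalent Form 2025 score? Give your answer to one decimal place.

PR of 7.5 on Form 2024: 60.1 + (7.5 − 7)/(8 − 7) × (76.8 − 60.1) = 68.45
On Form 2025, PR 68.45 falls between score 5 (PR 59.5) and 6 (PR 70.5).
Interpolate: 5 + (68.45 − 59.5)/(70.5 − 59.5) × (6 − 5) = 5.8

5.8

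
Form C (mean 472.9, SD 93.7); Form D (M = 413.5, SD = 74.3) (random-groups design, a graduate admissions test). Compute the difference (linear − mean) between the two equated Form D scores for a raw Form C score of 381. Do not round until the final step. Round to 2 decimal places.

19.03

Mean-equated: 381 + (413.5 − 472.9) = 321.60
Linear-equated: (74.3/93.7)(381 − 472.9) + 413.5 = 340.627
Difference = 340.627 − 321.60 = 19.03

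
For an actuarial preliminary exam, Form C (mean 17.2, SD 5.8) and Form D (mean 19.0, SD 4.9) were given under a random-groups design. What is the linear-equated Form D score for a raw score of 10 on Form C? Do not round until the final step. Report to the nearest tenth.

Linear equating: y = (SD_Y/SD_X)(x − M_X) + M_Y
y = (4.9/5.8)(10 − 17.2) + 19.0
y = 0.844828 × -7.2 + 19.0 = -6.0828 + 19.0 = 12.9

12.9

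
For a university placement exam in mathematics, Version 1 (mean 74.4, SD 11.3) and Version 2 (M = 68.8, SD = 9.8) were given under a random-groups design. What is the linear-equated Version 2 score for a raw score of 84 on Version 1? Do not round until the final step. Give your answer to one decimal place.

Linear equating: y = (SD_Y/SD_X)(x − M_X) + M_Y
y = (9.8/11.3)(84 − 74.4) + 68.8
y = 0.867257 × 9.6 + 68.8 = 8.3257 + 68.8 = 77.1

77.1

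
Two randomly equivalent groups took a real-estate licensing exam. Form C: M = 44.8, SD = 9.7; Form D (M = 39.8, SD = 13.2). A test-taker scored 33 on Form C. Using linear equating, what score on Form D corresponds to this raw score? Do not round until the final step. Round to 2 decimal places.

23.74

Linear equating: y = (SD_Y/SD_X)(x − M_X) + M_Y
y = (13.2/9.7)(33 − 44.8) + 39.8
y = 1.360825 × -11.8 + 39.8 = -16.0577 + 39.8 = 23.74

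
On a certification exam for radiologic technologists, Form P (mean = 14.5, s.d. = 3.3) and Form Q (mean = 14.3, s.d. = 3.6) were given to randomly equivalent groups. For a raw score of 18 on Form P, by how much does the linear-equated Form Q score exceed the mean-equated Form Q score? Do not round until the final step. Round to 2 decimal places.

Mean-equated: 18 + (14.3 − 14.5) = 17.80
Linear-equated: (3.6/3.3)(18 − 14.5) + 14.3 = 18.118
Difference = 18.118 − 17.80 = 0.32

0.32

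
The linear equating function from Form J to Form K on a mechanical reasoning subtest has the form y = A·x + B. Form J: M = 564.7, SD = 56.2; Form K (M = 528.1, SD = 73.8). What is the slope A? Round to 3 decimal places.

A = SD_Y / SD_X = 73.8 / 56.2 = 1.313

1.313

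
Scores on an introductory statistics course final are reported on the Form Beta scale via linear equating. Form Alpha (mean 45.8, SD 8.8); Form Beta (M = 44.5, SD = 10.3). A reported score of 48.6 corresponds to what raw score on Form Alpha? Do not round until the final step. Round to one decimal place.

49.3

Invert y = (SD_Y/SD_X)(x − M_X) + M_Y:
x = (SD_X/SD_Y)(y − M_Y) + M_X = (8.8/10.3)(48.6 − 44.5) + 45.8
x = 0.854369 × 4.100 + 45.8 = 49.3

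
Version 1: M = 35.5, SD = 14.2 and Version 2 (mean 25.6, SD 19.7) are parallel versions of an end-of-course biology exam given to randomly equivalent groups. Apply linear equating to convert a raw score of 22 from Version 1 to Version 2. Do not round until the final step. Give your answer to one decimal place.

Linear equating: y = (SD_Y/SD_X)(x − M_X) + M_Y
y = (19.7/14.2)(22 − 35.5) + 25.6
y = 1.387324 × -13.5 + 25.6 = -18.7289 + 25.6 = 6.9

6.9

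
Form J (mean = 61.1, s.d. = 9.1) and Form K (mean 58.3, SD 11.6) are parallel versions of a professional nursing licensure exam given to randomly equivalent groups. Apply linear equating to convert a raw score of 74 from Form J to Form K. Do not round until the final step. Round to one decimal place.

Linear equating: y = (SD_Y/SD_X)(x − M_X) + M_Y
y = (11.6/9.1)(74 − 61.1) + 58.3
y = 1.274725 × 12.9 + 58.3 = 16.4440 + 58.3 = 74.7

74.7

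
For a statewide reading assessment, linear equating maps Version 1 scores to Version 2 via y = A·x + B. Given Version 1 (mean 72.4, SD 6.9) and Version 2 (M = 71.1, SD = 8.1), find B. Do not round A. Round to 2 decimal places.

A = SD_Y / SD_X = 8.1 / 6.9 = 1.173913
B = M_Y − A·M_X = 71.1 − 1.173913 × 72.4 = -13.89

-13.89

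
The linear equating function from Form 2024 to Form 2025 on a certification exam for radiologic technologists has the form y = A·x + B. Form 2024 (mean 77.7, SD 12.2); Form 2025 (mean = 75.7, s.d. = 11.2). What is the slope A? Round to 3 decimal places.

A = SD_Y / SD_X = 11.2 / 12.2 = 0.918

0.918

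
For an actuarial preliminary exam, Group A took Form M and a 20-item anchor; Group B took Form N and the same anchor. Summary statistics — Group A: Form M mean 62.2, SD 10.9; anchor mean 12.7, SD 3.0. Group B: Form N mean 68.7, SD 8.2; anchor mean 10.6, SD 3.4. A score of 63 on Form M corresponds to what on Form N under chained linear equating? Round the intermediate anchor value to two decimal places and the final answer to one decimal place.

Form M → anchor (Group A): v = (3.0/10.9)(63 − 62.2) + 12.7 = 12.92
anchor → Form N (Group B): y = (8.2/3.4)(12.92 − 10.6) + 68.7 = 74.3

74.3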